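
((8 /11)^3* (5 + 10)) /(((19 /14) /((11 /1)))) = 107520 /2299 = 46.77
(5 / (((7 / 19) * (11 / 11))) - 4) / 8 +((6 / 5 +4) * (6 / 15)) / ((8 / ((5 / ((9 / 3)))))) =1369 / 840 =1.63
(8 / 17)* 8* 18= 1152 / 17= 67.76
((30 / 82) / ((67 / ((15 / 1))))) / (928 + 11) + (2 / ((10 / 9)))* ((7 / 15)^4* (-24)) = -16514546563 / 8060728125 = -2.05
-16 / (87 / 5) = -80 / 87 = -0.92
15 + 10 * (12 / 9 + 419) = 4218.33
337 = 337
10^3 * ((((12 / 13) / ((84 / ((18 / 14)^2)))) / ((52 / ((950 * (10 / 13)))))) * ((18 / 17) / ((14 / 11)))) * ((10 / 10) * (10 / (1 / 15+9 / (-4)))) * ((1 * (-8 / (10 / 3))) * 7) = 16341.88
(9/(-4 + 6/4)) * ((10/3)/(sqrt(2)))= -6 * sqrt(2)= -8.49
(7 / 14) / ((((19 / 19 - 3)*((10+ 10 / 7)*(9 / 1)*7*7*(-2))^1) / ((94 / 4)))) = 47 / 80640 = 0.00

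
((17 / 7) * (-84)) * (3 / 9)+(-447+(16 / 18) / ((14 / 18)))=-513.86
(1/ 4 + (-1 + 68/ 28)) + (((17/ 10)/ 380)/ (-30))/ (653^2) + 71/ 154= 8008600632191/ 3743018202000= 2.14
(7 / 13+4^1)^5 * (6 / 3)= 1429848598 / 371293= 3851.00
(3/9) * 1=1/3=0.33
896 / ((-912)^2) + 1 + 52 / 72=5599 / 3249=1.72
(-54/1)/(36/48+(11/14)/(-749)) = -1132488/15707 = -72.10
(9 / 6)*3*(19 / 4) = 171 / 8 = 21.38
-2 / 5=-0.40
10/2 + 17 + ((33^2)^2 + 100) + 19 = 1186062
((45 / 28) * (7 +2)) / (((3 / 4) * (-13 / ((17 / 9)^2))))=-1445 / 273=-5.29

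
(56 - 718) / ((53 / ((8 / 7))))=-5296 / 371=-14.27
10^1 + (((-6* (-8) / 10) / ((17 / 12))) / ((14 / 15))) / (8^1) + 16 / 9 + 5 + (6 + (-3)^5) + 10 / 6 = -233587 / 1071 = -218.10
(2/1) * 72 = 144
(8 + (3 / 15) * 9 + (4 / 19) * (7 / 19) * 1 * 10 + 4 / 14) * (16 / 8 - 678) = -92769508 / 12635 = -7342.26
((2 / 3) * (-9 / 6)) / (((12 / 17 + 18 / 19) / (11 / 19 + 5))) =-901 / 267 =-3.37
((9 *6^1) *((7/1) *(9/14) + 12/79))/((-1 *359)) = -19845/28361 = -0.70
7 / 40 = 0.18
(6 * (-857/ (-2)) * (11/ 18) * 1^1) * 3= 9427/ 2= 4713.50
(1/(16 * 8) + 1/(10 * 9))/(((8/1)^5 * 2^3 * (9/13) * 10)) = 1417/135895449600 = 0.00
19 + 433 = 452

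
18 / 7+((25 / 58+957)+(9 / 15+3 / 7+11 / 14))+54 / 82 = 962.48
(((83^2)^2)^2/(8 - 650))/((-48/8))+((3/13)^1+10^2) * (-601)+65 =584707165199.89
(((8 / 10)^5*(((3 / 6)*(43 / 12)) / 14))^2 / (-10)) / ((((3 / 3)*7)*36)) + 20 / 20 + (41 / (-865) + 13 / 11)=5510202758999611 / 2581594189453125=2.13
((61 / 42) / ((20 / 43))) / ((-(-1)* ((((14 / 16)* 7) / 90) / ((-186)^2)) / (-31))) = -49208825.91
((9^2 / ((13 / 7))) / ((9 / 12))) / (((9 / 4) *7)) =48 / 13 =3.69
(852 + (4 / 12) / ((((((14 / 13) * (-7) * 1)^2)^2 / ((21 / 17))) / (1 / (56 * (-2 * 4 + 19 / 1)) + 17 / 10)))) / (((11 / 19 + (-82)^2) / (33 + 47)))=3722870694362553 / 367293596244344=10.14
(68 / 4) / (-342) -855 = -292427 / 342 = -855.05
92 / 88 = 23 / 22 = 1.05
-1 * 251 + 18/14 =-1748/7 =-249.71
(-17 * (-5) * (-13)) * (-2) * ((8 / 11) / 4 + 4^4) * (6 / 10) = 3736668 / 11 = 339697.09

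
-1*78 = -78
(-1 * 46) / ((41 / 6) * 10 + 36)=-138 / 313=-0.44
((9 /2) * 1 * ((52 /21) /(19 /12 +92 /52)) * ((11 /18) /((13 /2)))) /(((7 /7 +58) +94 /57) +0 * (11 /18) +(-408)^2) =65208 /34749864205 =0.00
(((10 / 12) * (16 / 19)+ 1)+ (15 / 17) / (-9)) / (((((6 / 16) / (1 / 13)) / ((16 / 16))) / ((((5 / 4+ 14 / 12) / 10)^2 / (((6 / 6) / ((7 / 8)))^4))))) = 522983419 / 46437580800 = 0.01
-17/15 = -1.13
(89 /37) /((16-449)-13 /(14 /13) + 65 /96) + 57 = 629757189 /11049421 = 56.99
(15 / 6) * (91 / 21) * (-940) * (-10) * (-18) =-1833000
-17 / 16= -1.06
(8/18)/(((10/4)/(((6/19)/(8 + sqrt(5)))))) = 128/16815-16 * sqrt(5)/16815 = 0.01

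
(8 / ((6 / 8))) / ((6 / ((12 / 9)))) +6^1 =226 / 27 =8.37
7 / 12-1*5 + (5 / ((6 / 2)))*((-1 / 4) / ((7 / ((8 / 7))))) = -879 / 196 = -4.48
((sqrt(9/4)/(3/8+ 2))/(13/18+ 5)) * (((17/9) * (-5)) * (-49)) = 99960/1957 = 51.08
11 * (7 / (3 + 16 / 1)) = 77 / 19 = 4.05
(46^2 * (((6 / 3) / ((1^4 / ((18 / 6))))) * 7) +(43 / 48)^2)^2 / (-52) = -41927860368865969 / 276037632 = -151891827.45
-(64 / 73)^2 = -4096 / 5329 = -0.77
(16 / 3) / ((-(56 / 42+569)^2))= -48 / 2927521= -0.00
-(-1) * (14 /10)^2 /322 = 7 /1150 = 0.01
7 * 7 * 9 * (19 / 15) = 2793 / 5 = 558.60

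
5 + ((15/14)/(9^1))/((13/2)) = 1370/273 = 5.02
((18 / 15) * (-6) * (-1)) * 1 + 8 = 15.20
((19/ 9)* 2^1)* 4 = 152/ 9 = 16.89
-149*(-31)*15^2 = 1039275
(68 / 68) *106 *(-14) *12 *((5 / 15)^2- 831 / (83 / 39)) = 1730925728 / 249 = 6951508.95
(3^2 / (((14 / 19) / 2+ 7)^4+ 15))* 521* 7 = 4277526183 / 386114815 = 11.08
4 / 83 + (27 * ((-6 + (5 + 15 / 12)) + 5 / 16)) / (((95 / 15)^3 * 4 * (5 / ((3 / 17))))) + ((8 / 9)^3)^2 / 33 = 3458016554428457 / 54313375127711040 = 0.06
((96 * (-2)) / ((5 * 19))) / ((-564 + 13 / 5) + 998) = -0.00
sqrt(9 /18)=sqrt(2) /2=0.71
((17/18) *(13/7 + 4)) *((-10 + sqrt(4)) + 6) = -697/63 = -11.06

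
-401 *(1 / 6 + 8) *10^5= -327483333.33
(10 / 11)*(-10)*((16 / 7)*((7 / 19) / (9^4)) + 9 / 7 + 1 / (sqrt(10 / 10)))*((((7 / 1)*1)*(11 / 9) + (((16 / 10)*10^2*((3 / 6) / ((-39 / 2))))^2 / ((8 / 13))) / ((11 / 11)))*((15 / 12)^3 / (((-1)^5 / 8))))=13093046650000 / 1123052931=11658.44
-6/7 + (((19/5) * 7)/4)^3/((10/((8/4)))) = 16228459/280000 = 57.96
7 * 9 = 63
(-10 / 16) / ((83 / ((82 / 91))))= -205 / 30212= -0.01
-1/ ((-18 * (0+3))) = 1/ 54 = 0.02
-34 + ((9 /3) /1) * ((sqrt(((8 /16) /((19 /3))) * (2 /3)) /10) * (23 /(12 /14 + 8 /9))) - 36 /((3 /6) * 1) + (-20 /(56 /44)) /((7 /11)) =-6404 /49 + 4347 * sqrt(19) /20900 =-129.79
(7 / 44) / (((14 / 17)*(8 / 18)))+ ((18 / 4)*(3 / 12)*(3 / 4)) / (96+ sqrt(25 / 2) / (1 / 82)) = 5535*sqrt(2) / 2394688+ 5710545 / 13170784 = 0.44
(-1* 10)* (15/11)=-150/11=-13.64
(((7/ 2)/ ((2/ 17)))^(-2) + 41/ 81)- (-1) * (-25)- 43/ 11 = -358358171/ 12617451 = -28.40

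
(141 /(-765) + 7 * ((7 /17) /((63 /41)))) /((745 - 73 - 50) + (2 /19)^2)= 233567 /85888845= 0.00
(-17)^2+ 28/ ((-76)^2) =289.00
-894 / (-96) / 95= 0.10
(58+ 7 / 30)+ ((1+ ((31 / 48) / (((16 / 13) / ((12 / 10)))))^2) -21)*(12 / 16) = 213962161 / 4915200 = 43.53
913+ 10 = 923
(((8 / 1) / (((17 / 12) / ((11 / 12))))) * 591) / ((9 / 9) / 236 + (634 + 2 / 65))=797802720 / 165343649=4.83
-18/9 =-2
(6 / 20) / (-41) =-3 / 410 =-0.01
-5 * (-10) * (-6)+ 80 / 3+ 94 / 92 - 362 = -87535 / 138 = -634.31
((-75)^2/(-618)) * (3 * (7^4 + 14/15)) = -13510875/206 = -65586.77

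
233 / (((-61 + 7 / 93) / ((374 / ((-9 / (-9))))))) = -4052103 / 2833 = -1430.32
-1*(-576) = 576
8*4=32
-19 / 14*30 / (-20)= 57 / 28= 2.04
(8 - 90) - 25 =-107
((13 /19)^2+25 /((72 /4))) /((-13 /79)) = -953293 /84474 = -11.29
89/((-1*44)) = -89/44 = -2.02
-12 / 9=-4 / 3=-1.33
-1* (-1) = 1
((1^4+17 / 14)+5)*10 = 505 / 7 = 72.14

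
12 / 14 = 6 / 7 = 0.86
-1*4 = -4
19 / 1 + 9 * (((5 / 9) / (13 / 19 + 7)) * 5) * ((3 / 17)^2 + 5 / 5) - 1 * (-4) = 556006 / 21097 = 26.35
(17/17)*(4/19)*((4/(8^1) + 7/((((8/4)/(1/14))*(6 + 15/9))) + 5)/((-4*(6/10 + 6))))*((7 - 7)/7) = 0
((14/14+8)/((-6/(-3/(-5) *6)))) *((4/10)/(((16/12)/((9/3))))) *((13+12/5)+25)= -24543/125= -196.34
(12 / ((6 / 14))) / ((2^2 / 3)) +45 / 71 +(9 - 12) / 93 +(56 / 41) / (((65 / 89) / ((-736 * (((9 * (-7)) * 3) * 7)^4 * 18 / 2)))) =-37952511524538104.42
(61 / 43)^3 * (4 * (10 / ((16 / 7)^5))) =19074348335 / 10421141504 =1.83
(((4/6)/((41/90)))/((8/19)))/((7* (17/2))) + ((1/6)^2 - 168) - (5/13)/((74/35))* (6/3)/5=-14192306033/84484764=-167.99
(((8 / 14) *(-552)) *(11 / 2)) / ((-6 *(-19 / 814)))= -1647536 / 133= -12387.49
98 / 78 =49 / 39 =1.26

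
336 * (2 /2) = 336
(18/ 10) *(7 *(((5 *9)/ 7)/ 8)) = 81/ 8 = 10.12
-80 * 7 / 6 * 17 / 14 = -340 / 3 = -113.33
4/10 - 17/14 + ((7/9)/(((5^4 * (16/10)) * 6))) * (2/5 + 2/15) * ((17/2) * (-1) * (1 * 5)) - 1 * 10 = -3066683/283500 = -10.82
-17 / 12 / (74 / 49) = -833 / 888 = -0.94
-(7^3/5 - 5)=-318/5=-63.60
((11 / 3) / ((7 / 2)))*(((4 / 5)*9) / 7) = 264 / 245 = 1.08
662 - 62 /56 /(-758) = 14050319 /21224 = 662.00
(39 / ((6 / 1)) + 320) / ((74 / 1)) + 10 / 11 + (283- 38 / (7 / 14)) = 345659 / 1628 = 212.32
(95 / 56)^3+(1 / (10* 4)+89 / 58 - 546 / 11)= -43.19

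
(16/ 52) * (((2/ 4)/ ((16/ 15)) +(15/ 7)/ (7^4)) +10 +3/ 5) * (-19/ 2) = -32.36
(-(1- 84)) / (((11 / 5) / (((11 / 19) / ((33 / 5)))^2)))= 10375 / 35739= 0.29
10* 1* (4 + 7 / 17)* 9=6750 / 17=397.06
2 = 2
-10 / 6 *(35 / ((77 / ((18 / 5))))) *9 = -270 / 11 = -24.55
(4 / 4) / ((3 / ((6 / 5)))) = 2 / 5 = 0.40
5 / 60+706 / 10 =70.68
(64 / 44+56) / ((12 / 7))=1106 / 33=33.52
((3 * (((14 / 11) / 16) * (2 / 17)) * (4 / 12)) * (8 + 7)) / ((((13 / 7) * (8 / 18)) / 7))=46305 / 38896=1.19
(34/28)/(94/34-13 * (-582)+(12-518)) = 0.00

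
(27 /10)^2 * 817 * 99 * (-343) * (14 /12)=-47190620169 /200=-235953100.84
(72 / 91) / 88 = 9 / 1001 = 0.01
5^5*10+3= 31253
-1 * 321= -321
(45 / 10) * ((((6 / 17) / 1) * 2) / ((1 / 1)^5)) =54 / 17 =3.18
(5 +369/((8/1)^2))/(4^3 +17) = 689/5184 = 0.13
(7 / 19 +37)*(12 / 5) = 1704 / 19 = 89.68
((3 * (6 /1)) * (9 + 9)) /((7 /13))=4212 /7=601.71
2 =2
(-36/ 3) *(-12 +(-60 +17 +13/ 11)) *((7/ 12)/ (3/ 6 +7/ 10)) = 10360/ 33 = 313.94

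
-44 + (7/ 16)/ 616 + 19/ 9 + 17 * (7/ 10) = -1900051/ 63360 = -29.99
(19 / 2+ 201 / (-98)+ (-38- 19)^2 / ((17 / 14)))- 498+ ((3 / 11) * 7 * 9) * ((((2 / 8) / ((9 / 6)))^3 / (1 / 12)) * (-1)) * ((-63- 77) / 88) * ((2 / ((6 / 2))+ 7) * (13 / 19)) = 16799442675 / 7660268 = 2193.06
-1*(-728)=728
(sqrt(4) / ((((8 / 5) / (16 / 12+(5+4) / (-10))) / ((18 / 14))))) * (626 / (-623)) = -12207 / 17444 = -0.70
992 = 992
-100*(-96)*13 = 124800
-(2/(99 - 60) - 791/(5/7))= 215933/195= 1107.35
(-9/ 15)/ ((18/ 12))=-2/ 5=-0.40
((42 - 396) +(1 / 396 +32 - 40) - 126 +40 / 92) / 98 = -4440721 / 892584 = -4.98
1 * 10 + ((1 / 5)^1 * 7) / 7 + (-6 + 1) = 26 / 5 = 5.20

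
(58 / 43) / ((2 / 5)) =145 / 43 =3.37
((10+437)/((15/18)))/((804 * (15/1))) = 149/3350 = 0.04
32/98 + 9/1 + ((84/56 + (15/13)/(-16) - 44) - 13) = -471335/10192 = -46.25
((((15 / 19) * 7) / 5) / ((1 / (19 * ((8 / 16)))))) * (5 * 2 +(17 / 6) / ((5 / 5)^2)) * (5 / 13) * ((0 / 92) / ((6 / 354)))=0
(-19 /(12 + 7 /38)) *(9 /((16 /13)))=-42237 /3704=-11.40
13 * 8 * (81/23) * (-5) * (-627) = 26409240/23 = 1148227.83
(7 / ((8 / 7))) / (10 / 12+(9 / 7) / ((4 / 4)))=1029 / 356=2.89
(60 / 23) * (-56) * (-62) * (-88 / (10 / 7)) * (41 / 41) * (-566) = 7263201792 / 23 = 315791382.26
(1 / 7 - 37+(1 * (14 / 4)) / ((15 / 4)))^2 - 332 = 10567684 / 11025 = 958.52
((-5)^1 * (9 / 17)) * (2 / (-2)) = 2.65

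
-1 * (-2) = 2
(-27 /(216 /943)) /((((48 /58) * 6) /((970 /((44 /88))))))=-13263295 /288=-46053.11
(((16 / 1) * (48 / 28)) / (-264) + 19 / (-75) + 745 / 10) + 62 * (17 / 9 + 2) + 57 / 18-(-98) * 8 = 19099436 / 17325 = 1102.42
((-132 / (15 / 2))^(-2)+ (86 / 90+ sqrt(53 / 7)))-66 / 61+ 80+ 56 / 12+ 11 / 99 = sqrt(371) / 7+ 599842139 / 7085760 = 87.41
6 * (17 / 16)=51 / 8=6.38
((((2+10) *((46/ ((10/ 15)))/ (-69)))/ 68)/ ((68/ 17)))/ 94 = -3/ 6392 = -0.00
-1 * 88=-88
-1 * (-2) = 2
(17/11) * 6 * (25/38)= 1275/209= 6.10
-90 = -90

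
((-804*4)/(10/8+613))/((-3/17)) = 72896/2457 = 29.67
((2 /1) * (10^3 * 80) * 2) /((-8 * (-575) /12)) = 19200 /23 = 834.78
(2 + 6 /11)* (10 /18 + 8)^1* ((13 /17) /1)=2548 /153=16.65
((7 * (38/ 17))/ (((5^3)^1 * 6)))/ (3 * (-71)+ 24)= -19/ 172125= -0.00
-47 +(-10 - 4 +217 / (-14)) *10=-342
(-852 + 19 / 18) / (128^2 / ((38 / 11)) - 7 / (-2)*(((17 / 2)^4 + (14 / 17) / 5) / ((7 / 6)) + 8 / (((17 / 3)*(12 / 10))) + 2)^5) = -101593058913291366400000 / 752116218153204999517825521324305764197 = -0.00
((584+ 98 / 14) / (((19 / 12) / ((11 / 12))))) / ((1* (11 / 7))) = 217.74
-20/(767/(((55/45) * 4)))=-880/6903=-0.13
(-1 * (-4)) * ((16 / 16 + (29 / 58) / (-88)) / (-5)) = -35 / 44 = -0.80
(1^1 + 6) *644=4508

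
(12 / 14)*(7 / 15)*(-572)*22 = -25168 / 5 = -5033.60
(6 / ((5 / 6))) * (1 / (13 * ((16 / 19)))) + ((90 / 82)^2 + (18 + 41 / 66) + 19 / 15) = 313702861 / 14422980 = 21.75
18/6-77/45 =58/45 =1.29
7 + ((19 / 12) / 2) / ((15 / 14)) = 1393 / 180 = 7.74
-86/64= -43/32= -1.34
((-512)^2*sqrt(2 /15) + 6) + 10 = 16 + 262144*sqrt(30) /15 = 95737.45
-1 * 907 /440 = -907 /440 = -2.06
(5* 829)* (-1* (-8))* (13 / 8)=53885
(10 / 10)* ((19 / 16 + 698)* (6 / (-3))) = -11187 / 8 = -1398.38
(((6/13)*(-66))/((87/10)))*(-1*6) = 7920/377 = 21.01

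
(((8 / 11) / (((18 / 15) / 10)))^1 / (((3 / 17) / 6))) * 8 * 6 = 108800 / 11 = 9890.91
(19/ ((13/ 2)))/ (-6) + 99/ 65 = 202/ 195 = 1.04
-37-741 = -778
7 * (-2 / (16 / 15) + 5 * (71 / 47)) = 14945 / 376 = 39.75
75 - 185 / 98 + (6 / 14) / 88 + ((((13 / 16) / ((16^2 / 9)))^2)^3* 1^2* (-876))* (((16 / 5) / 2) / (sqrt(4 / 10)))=315281 / 4312 - 561770960187411* sqrt(10) / 1475739525896764129280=73.12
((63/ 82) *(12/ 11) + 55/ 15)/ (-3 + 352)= 0.01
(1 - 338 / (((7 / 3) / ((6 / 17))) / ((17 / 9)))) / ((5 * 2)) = -669 / 70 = -9.56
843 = 843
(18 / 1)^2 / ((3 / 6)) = 648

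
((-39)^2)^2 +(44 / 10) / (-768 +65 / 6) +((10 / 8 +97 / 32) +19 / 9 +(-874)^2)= 1830145764449 / 594720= 3077323.39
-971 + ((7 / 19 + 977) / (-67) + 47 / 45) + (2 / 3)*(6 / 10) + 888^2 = 9023073280 / 11457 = 787559.86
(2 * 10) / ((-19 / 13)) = -260 / 19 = -13.68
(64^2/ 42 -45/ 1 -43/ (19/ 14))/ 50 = 1663/ 3990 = 0.42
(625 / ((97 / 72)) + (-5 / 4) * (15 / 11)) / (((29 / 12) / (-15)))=-3061125 / 1067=-2868.91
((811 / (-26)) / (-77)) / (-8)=-811 / 16016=-0.05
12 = 12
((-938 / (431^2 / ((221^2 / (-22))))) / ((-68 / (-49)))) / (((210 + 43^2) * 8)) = 66024413 / 134633628448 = 0.00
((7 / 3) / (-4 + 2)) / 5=-7 / 30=-0.23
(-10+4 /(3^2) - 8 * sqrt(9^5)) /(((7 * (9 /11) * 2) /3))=-96701 /189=-511.65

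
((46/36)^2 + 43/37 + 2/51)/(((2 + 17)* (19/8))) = 1155154/18392589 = 0.06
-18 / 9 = -2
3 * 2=6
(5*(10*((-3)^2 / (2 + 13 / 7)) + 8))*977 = 459190 / 3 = 153063.33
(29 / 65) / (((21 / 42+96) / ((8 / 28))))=116 / 87815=0.00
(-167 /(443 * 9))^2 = 0.00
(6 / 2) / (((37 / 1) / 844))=2532 / 37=68.43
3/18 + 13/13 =7/6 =1.17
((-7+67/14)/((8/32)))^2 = 3844/49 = 78.45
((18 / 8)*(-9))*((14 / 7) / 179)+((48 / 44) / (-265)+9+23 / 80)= 75613963 / 8348560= 9.06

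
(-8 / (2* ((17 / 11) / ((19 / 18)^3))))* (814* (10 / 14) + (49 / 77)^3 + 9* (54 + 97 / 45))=-57892148021 / 17494785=-3309.11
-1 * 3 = -3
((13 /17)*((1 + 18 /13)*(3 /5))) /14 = 93 /1190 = 0.08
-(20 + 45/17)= -385/17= -22.65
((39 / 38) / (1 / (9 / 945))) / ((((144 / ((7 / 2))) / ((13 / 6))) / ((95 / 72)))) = 169 / 248832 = 0.00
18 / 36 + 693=1387 / 2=693.50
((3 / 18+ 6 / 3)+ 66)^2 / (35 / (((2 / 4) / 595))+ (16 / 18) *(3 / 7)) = 1170967 / 10495896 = 0.11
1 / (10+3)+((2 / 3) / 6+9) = 1075 / 117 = 9.19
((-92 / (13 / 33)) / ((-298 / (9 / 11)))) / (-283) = -1242 / 548171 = -0.00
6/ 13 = 0.46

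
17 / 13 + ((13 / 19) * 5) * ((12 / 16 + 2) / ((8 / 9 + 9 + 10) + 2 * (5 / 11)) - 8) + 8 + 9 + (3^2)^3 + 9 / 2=1474641219 / 2034292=724.89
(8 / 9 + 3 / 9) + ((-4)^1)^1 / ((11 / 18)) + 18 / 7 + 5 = 1558 / 693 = 2.25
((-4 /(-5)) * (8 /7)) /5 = 32 /175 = 0.18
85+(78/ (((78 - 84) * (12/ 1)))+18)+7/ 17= 20875/ 204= 102.33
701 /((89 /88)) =61688 /89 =693.12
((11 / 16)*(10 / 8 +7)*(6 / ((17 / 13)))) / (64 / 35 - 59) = -165165 / 362848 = -0.46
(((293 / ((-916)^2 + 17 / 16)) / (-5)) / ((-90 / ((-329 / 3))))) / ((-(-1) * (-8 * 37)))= 96397 / 335287202175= 0.00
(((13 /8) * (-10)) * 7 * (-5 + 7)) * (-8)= 1820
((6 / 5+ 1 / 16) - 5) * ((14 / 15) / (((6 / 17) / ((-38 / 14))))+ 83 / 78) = 164519 / 7200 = 22.85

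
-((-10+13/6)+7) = 5/6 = 0.83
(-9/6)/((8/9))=-27/16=-1.69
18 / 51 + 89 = 89.35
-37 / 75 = -0.49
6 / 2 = 3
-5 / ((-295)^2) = -1 / 17405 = -0.00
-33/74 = -0.45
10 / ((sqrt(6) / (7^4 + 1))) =12010* sqrt(6) / 3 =9806.12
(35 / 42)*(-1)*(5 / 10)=-0.42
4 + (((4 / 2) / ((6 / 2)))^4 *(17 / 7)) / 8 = 4.06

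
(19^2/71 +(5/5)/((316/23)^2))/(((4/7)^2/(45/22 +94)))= 3736192178775/2495601152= 1497.11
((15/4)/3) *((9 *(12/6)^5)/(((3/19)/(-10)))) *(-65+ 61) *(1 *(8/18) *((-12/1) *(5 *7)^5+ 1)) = -76639919878400/3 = -25546639959466.67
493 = 493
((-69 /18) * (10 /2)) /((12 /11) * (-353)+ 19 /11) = 1265 /25302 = 0.05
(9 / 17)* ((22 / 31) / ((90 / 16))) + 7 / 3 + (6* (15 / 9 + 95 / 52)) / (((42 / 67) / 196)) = 224588608 / 34255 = 6556.37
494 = 494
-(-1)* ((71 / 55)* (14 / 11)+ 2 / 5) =1236 / 605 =2.04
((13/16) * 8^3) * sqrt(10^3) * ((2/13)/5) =128 * sqrt(10) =404.77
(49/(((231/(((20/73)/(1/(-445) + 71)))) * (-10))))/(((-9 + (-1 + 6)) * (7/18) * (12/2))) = 445/50739964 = 0.00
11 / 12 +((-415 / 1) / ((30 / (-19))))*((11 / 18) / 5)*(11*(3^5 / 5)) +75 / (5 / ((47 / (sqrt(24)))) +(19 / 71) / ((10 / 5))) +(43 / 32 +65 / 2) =710781000*sqrt(6) / 11300951 +465655333542047 / 27122282400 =17322.80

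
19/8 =2.38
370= 370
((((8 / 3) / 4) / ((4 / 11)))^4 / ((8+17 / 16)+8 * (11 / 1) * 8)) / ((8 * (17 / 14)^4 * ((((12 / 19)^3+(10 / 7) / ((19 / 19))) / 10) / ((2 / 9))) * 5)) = 6751211830132 / 28024571713371183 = 0.00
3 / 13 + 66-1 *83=-218 / 13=-16.77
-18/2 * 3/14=-27/14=-1.93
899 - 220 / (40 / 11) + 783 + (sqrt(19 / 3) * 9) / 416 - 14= 3 * sqrt(57) / 416 + 3215 / 2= 1607.55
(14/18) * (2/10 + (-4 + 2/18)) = -2.87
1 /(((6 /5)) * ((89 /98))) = 245 /267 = 0.92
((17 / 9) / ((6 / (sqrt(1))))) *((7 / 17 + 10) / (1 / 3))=9.83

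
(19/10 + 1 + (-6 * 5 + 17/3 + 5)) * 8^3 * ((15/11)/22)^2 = -473280/14641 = -32.33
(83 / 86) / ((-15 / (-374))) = 15521 / 645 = 24.06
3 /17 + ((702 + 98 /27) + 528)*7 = 3963733 /459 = 8635.58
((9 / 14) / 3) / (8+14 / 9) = 27 / 1204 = 0.02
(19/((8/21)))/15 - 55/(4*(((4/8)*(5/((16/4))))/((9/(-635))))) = 3.64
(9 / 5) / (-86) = -9 / 430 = -0.02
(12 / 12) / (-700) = -1 / 700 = -0.00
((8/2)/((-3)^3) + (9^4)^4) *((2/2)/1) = 50031545098999703/27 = 1853020188851840.85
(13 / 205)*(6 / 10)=39 / 1025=0.04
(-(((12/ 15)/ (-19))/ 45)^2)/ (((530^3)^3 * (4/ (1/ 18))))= -1/ 271373588965929856086562500000000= -0.00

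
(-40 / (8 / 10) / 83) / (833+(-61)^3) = 25 / 9385142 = 0.00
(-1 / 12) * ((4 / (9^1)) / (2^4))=-1 / 432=-0.00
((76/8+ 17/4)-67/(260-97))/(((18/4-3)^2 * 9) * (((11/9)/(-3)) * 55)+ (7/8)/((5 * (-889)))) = -11045190/375723313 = -0.03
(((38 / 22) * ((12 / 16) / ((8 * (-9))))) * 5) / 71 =-0.00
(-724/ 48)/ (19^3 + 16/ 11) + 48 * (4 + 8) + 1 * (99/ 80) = 2090930977/ 3622320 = 577.24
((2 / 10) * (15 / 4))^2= 9 / 16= 0.56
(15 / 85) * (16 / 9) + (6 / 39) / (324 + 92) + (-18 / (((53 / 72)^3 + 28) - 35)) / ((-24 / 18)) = -1.73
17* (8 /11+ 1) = 323 /11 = 29.36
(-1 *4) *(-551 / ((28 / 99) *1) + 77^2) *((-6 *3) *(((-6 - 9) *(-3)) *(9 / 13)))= 812565270 / 91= 8929288.68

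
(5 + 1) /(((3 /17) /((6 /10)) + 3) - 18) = -0.41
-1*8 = -8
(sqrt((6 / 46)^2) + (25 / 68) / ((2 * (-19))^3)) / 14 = 11193313 / 1201477312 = 0.01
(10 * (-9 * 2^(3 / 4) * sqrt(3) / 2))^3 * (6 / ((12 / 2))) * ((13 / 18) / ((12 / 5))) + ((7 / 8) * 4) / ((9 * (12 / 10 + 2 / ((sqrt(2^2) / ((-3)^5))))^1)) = -658125 * 2^(1 / 4) * sqrt(3) / 2- 35 / 21762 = -677792.13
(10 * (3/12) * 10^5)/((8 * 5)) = 6250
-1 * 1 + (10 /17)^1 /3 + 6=265 /51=5.20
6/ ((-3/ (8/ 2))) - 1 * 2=-10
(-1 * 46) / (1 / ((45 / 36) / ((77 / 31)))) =-3565 / 154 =-23.15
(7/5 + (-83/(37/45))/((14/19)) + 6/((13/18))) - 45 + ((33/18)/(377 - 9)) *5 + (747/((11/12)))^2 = 663904.56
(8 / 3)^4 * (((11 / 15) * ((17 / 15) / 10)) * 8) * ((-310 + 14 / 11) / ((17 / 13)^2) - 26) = -10757373952 / 1549125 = -6944.16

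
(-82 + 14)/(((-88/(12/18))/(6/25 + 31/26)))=15827/21450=0.74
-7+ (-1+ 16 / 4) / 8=-53 / 8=-6.62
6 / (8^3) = 3 / 256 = 0.01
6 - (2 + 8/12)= 10/3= 3.33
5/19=0.26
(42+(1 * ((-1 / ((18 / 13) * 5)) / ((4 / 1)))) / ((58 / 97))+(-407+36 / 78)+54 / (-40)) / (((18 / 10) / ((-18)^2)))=-99333157 / 1508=-65870.79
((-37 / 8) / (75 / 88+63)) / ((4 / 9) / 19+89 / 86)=-0.07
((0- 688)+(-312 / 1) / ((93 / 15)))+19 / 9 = -205403 / 279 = -736.21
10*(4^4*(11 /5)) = 5632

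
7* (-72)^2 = 36288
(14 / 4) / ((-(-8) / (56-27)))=203 / 16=12.69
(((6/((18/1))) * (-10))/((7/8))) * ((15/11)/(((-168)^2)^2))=-25/3833609472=-0.00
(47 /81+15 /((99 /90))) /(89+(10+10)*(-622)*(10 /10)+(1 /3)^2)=-12667 /11004642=-0.00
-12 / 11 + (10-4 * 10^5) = -4399902 / 11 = -399991.09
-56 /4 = -14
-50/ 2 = -25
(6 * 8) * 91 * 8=34944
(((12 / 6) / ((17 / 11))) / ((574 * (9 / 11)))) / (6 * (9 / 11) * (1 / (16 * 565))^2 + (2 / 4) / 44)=0.24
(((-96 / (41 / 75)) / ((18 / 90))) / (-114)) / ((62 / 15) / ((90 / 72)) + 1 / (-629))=283050000 / 121459343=2.33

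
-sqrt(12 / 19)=-2 * sqrt(57) / 19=-0.79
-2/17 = -0.12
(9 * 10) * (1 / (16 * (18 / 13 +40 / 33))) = 19305 / 8912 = 2.17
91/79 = 1.15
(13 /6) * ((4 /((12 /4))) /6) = 13 /27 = 0.48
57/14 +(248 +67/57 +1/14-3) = 99877/399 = 250.32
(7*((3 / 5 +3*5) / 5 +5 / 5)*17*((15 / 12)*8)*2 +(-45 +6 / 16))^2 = 152442612721 / 1600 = 95276632.95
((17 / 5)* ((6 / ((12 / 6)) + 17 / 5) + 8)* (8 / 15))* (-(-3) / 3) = 3264 / 125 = 26.11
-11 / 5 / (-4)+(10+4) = 291 / 20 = 14.55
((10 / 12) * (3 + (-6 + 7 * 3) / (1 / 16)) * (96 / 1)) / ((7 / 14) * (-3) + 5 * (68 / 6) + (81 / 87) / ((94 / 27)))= 7949016 / 22667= 350.69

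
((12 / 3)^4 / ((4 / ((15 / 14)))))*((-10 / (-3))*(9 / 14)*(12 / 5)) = 17280 / 49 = 352.65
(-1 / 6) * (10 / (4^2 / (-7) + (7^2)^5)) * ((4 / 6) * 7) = -490 / 17795940543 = -0.00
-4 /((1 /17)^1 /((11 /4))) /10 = -187 /10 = -18.70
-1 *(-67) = 67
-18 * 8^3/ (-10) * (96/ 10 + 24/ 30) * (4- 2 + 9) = 2635776/ 25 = 105431.04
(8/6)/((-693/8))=-32/2079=-0.02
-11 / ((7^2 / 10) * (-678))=55 / 16611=0.00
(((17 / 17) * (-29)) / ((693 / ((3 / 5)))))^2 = 0.00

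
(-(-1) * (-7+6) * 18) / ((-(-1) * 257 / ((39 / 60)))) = -117 / 2570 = -0.05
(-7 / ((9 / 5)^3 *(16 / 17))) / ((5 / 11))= -32725 / 11664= -2.81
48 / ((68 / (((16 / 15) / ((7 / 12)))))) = 768 / 595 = 1.29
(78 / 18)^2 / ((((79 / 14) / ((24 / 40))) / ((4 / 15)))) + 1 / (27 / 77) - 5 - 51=-2805733 / 53325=-52.62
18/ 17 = 1.06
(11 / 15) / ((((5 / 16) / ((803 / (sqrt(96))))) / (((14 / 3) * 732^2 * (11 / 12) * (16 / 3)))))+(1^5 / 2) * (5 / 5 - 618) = -617 / 2+647885993216 * sqrt(6) / 675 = 2351096128.35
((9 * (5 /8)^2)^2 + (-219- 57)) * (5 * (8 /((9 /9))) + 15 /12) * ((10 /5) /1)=-178178715 /8192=-21750.33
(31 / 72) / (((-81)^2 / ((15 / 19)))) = 155 / 2991816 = 0.00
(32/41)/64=1/82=0.01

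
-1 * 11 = -11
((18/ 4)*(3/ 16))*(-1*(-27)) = 729/ 32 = 22.78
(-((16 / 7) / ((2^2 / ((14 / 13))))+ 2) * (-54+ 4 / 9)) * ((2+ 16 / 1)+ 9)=49164 / 13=3781.85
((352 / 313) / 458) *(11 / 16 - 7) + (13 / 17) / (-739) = -14889294 / 900478151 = -0.02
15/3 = 5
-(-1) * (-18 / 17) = -18 / 17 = -1.06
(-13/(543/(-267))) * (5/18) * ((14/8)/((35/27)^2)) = 93717/50680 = 1.85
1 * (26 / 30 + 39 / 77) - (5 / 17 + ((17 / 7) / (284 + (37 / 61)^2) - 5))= 14013715029 / 2308493495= 6.07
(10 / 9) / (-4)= -5 / 18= -0.28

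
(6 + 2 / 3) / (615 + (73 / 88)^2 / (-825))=42592000 / 3929106671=0.01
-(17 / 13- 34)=425 / 13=32.69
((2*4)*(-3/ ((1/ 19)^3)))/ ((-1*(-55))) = -2993.02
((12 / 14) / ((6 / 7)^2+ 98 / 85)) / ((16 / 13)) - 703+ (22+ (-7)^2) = -631.63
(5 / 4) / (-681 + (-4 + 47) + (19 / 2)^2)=-5 / 2191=-0.00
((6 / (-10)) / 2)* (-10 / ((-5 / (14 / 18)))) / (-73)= 7 / 1095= 0.01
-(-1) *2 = 2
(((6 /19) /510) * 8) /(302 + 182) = 0.00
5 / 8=0.62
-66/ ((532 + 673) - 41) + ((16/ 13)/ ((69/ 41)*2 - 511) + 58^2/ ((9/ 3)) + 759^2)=90892710519733/ 157471158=577202.27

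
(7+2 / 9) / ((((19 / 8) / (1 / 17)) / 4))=0.72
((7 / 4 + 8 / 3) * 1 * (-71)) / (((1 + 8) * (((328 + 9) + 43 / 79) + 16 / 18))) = -297277 / 2887512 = -0.10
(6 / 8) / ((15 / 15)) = 3 / 4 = 0.75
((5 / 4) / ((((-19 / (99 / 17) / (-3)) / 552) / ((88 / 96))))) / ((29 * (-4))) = -375705 / 74936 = -5.01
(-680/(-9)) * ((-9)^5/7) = -4461480/7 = -637354.29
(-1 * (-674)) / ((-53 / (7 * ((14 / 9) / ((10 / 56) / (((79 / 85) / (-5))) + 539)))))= -146107024 / 567698211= -0.26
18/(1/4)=72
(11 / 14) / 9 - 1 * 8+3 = -619 / 126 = -4.91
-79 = -79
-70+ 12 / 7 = -478 / 7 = -68.29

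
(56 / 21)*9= 24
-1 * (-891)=891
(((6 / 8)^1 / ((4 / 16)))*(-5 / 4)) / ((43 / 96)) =-360 / 43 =-8.37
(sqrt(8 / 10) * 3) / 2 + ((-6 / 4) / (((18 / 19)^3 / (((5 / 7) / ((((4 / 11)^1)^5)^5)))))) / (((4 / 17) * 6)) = -63167960855845718206217663786765 / 735419804751092514816 + 3 * sqrt(5) / 5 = -85893744561.64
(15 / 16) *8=15 / 2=7.50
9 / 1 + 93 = 102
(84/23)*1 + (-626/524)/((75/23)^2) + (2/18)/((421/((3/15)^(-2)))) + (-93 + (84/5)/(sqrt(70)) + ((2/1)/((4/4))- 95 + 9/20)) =-577166564173/3171182500 + 6*sqrt(70)/25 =-180.00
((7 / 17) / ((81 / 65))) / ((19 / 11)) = 5005 / 26163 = 0.19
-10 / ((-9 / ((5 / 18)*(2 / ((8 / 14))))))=175 / 162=1.08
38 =38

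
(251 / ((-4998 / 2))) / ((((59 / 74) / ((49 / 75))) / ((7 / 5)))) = -130018 / 1128375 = -0.12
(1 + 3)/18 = 2/9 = 0.22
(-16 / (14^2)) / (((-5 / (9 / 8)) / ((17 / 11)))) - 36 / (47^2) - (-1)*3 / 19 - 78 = -17606993487 / 226223690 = -77.83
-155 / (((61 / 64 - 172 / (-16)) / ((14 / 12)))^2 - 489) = 31744 / 79539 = 0.40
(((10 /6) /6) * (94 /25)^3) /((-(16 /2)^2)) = -103823 /450000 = -0.23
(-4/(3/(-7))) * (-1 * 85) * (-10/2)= 11900/3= 3966.67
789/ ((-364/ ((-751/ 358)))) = 4.55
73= 73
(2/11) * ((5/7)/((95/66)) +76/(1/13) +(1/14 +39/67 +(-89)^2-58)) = 157763013/98021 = 1609.48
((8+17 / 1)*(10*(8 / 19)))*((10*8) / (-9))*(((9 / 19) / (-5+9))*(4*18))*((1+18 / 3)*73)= -1471680000 / 361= -4076675.90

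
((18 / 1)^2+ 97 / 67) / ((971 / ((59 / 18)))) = 1286495 / 1171026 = 1.10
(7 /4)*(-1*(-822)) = 2877 /2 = 1438.50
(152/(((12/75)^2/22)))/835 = 26125/167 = 156.44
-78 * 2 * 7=-1092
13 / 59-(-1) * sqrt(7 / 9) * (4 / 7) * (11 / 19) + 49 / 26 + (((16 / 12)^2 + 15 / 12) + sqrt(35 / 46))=44 * sqrt(7) / 399 + sqrt(1610) / 46 + 141725 / 27612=6.30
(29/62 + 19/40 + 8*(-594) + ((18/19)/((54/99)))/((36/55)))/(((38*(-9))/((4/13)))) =335617177/78560820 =4.27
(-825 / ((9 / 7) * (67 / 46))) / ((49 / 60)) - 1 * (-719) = 84211 / 469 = 179.55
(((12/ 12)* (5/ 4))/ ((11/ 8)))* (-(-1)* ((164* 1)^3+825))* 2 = 88235380/ 11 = 8021398.18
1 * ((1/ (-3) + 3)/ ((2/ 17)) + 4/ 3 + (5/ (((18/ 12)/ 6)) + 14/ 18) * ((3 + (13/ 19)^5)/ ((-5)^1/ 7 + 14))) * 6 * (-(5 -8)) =119899080044/ 230277207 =520.67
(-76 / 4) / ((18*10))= -19 / 180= -0.11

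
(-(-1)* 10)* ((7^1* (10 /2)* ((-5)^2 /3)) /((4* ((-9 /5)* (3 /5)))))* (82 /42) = -640625 /486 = -1318.16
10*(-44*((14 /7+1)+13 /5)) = -2464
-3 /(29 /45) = -135 /29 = -4.66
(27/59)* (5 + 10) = 405/59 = 6.86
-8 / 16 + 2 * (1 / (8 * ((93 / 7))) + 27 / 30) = 2453 / 1860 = 1.32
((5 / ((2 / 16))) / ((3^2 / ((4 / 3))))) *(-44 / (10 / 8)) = -5632 / 27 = -208.59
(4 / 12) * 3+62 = 63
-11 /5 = -2.20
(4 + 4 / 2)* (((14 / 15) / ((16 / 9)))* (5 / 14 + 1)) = 171 / 40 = 4.28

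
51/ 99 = 17/ 33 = 0.52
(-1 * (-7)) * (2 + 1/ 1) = 21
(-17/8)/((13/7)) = -119/104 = -1.14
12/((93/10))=40/31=1.29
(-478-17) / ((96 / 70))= -5775 / 16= -360.94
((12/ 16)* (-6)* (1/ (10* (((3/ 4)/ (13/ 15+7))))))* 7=-826/ 25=-33.04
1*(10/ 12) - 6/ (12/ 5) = -5/ 3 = -1.67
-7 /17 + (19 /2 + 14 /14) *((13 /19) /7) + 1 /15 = 6601 /9690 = 0.68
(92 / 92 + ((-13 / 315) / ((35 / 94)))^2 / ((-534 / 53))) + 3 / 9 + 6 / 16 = 443221654417 / 259632135000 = 1.71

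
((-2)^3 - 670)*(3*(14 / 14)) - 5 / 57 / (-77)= -8927221 / 4389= -2034.00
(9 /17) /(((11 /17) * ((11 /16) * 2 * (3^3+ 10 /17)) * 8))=153 /56749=0.00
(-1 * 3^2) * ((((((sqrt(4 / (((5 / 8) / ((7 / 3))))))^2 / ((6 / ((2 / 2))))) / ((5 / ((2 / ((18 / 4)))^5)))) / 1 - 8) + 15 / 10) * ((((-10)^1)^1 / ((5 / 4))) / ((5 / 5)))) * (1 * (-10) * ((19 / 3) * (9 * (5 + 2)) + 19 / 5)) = 2779141946288 / 1476225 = 1882600.52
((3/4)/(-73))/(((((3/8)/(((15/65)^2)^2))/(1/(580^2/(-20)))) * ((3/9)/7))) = 0.00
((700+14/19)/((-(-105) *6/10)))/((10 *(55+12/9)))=0.02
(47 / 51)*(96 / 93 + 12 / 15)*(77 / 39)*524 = 538565104 / 308295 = 1746.91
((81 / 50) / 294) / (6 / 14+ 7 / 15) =81 / 13160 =0.01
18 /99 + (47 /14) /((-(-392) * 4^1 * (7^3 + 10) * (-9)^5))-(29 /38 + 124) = -11914083226644223 /95632967618496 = -124.58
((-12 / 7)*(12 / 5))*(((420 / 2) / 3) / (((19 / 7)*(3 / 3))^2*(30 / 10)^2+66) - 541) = 168185904 / 75635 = 2223.65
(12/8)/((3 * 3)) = 1/6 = 0.17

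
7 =7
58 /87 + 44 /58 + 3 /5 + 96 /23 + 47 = 532258 /10005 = 53.20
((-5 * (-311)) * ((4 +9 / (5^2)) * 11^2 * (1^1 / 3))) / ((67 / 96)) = 131256928 / 335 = 391811.73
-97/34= -2.85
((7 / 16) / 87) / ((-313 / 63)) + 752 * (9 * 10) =9829301613 / 145232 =67680.00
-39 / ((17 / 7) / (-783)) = 213759 / 17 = 12574.06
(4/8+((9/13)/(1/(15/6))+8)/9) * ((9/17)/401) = 185/88621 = 0.00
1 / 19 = 0.05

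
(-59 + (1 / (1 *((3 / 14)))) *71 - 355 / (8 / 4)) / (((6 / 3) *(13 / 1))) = 569 / 156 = 3.65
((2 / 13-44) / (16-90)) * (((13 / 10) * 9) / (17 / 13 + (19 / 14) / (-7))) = 108927 / 17501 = 6.22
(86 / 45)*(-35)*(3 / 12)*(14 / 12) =-2107 / 108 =-19.51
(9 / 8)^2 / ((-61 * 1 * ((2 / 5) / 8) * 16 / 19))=-7695 / 15616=-0.49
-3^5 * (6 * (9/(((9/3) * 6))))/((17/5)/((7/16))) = -25515/272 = -93.81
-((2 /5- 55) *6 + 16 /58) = 47462 /145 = 327.32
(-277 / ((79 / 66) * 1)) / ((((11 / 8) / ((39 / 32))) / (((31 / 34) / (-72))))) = 111631 / 42976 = 2.60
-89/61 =-1.46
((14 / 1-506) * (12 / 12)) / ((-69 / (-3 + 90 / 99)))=-164 / 11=-14.91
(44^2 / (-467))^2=3748096 / 218089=17.19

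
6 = 6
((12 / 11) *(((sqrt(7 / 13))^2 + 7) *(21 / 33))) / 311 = 8232 / 489203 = 0.02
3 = 3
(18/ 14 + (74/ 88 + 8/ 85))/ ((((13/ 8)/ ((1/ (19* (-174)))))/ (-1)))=58139/ 140645505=0.00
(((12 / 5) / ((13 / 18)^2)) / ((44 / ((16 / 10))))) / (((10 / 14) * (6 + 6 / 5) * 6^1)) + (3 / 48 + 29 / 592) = 0.12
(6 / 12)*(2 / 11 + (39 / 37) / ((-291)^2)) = 2088941 / 22976778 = 0.09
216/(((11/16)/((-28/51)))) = -32256/187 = -172.49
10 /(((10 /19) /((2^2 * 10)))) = 760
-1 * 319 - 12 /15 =-1599 /5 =-319.80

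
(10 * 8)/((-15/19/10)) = -3040/3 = -1013.33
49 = 49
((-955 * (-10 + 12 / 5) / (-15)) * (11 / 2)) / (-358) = 39919 / 5370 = 7.43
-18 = -18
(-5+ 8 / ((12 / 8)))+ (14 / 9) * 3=5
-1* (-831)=831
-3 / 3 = -1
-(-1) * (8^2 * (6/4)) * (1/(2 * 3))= 16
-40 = -40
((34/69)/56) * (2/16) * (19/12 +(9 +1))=2363/185472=0.01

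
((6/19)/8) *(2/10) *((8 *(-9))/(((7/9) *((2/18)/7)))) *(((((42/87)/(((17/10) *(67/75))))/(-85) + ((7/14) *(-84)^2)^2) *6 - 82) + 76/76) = -183424504345725654/53345065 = -3438453104.25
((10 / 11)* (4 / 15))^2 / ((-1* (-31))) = 64 / 33759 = 0.00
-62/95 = -0.65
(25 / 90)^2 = 25 / 324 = 0.08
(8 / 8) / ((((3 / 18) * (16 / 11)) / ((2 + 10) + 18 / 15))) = 1089 / 20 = 54.45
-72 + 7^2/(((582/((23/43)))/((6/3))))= -899809/12513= -71.91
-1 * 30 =-30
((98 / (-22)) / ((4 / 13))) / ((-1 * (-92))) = -637 / 4048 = -0.16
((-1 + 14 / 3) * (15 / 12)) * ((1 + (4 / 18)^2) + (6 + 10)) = 75955 / 972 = 78.14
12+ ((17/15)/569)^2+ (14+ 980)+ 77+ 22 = 80495078914/72846225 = 1105.00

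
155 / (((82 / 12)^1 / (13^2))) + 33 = 158523 / 41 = 3866.41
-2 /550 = -1 /275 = -0.00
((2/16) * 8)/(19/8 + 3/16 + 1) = 16/57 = 0.28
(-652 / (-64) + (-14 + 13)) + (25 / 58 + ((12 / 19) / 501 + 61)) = 103971547 / 1472272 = 70.62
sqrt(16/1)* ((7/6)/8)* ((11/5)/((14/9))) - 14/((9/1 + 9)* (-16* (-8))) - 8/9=-403/5760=-0.07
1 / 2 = 0.50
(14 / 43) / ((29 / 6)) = 84 / 1247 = 0.07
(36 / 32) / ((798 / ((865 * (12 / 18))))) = 865 / 1064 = 0.81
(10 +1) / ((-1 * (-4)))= 11 / 4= 2.75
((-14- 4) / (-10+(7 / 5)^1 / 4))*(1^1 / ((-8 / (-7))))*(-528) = -166320 / 193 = -861.76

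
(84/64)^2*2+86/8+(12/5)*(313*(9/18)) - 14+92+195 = 424189/640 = 662.80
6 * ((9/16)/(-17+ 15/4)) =-27/106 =-0.25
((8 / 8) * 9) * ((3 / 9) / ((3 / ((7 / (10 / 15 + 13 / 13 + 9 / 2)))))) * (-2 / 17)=-84 / 629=-0.13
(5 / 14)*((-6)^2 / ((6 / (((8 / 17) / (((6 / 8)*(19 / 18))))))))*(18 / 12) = 4320 / 2261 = 1.91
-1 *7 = -7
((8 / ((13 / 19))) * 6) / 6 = 152 / 13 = 11.69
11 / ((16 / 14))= 77 / 8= 9.62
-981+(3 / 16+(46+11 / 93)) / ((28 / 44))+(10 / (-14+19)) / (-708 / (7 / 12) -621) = -40499006411 / 44590896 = -908.23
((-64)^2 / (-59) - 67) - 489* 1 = -36900 / 59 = -625.42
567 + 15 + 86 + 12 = 680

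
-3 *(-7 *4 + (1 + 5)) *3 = 198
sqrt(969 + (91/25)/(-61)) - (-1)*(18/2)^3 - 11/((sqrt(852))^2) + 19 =sqrt(90135674)/305 + 637285/852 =779.11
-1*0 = 0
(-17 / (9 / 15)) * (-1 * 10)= 850 / 3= 283.33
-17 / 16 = -1.06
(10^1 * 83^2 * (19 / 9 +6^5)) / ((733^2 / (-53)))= -255592853510 / 4835601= -52856.48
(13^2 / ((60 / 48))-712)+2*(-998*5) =-52784 / 5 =-10556.80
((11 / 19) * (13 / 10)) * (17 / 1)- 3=1861 / 190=9.79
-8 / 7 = -1.14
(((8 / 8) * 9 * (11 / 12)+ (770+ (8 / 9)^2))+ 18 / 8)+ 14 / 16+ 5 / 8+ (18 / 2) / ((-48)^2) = 16232017 / 20736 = 782.79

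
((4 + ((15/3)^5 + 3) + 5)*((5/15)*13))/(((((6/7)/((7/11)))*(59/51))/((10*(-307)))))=-52144829555/1947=-26782141.53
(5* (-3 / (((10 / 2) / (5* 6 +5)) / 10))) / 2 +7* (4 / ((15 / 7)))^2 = -112637 / 225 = -500.61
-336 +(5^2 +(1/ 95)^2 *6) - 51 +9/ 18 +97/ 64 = -359.98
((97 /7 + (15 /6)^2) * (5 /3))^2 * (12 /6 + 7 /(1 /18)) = 63393800 /441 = 143750.11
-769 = -769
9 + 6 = 15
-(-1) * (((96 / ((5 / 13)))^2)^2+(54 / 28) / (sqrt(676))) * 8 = 1765996020925398 / 56875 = 31050479488.80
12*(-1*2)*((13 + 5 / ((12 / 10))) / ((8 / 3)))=-154.50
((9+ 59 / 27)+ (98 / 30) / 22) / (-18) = -33661 / 53460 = -0.63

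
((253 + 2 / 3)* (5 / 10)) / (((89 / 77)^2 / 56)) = 126335132 / 23763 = 5316.46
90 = 90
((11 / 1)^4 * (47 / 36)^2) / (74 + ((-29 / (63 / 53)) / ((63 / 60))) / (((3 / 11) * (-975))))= 309027513795 / 917444768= 336.84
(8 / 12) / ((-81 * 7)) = -0.00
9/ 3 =3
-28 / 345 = -0.08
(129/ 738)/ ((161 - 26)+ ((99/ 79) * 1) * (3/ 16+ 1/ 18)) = 27176/ 21036075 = 0.00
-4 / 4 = -1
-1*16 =-16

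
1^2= 1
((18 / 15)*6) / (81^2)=4 / 3645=0.00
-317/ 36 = -8.81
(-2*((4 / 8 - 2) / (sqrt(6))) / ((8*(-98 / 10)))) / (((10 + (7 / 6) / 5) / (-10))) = 375*sqrt(6) / 60172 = 0.02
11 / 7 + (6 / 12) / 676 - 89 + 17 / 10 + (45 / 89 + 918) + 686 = 6396302271 / 4211480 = 1518.78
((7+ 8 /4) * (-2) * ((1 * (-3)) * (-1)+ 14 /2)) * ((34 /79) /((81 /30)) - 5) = 206500 /237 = 871.31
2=2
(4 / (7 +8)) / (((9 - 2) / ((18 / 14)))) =12 / 245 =0.05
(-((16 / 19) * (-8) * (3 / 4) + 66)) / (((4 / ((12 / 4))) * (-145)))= 1737 / 5510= 0.32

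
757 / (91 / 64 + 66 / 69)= 1114304 / 3501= 318.28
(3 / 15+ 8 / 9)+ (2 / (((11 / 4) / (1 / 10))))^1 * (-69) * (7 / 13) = -10381 / 6435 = -1.61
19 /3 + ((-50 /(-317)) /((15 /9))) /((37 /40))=226451 /35187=6.44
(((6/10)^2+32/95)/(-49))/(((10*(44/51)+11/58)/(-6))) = 5874588/607035275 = 0.01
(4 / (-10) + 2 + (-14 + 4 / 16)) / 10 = -243 / 200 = -1.22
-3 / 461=-0.01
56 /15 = 3.73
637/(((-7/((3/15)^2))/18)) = -1638/25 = -65.52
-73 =-73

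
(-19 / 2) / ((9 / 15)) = -95 / 6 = -15.83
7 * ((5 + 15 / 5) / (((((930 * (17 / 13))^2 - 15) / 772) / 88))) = 642946304 / 249953565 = 2.57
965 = 965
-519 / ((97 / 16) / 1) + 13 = -7043 / 97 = -72.61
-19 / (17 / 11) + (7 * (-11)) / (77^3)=-12.29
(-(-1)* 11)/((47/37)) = 407/47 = 8.66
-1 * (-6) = 6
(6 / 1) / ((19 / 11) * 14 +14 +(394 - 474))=-33 / 230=-0.14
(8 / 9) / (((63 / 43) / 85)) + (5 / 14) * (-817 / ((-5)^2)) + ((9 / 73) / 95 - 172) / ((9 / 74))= -1374.31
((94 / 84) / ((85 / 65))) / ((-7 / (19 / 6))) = -0.39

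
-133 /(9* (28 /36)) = -19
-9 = -9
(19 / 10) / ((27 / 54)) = 19 / 5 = 3.80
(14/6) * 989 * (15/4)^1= 34615/4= 8653.75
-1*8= -8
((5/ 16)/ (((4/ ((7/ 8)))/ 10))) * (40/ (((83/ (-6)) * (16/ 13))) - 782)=-11392675/ 21248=-536.18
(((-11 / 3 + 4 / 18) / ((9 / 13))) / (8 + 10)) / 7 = -403 / 10206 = -0.04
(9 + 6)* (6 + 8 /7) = 750 /7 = 107.14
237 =237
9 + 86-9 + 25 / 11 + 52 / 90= 43981 / 495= 88.85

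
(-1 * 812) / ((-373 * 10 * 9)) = 406 / 16785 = 0.02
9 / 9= 1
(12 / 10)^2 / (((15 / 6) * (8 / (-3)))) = -27 / 125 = -0.22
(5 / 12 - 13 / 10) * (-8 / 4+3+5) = -53 / 10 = -5.30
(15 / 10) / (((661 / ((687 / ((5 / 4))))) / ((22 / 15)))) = 30228 / 16525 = 1.83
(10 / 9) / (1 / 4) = 40 / 9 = 4.44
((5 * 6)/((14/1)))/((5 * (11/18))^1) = 54/77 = 0.70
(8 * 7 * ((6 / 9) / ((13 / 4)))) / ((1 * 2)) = 5.74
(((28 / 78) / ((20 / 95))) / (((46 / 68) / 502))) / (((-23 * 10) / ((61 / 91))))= -4945453 / 1341015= -3.69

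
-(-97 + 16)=81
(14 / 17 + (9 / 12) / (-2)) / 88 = 61 / 11968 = 0.01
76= 76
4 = 4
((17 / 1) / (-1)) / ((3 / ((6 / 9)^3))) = -136 / 81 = -1.68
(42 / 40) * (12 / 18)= 7 / 10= 0.70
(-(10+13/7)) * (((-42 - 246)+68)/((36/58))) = 264770/63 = 4202.70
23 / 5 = 4.60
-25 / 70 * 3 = -15 / 14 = -1.07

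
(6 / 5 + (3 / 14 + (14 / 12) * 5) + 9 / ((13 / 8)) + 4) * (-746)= -17093098 / 1365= -12522.42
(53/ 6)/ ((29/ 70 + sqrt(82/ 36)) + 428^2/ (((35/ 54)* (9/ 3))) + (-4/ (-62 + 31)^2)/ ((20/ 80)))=33892516477609545/ 361470640284311490671-59959600925* sqrt(82)/ 361470640284311490671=0.00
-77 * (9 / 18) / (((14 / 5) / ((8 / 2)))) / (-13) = 55 / 13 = 4.23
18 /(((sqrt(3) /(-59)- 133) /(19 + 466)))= -20833785 /317399 + 2655 * sqrt(3) /317399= -65.62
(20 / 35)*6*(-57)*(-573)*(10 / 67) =16713.52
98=98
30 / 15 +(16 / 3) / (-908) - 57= -37459 / 681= -55.01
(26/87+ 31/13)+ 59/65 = 20308/5655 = 3.59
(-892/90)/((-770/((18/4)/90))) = 223/346500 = 0.00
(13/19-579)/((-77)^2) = -10988/112651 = -0.10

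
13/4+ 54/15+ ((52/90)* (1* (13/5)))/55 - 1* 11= -204073/49500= -4.12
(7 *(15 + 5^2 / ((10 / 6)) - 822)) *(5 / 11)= -2520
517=517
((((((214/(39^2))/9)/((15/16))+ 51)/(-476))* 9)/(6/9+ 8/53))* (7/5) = -555201977/336141000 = -1.65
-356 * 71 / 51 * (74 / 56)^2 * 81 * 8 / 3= -155712798 / 833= -186930.13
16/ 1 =16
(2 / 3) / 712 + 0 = 1 / 1068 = 0.00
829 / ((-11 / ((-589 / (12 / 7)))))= 3417967 / 132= 25893.69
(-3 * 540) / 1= -1620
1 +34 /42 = 38 /21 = 1.81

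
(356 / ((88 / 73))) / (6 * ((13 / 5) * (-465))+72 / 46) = -149431 / 3669732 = -0.04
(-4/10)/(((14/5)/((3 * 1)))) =-3/7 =-0.43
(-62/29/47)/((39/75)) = -1550/17719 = -0.09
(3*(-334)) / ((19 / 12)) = -12024 / 19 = -632.84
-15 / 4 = -3.75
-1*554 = -554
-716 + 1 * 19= -697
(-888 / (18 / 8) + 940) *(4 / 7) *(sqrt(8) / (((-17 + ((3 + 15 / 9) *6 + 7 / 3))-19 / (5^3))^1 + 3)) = 409000 *sqrt(2) / 10619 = 54.47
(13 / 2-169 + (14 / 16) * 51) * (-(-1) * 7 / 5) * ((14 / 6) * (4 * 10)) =-46207 / 3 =-15402.33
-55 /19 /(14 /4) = -110 /133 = -0.83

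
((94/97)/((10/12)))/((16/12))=423/485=0.87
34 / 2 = 17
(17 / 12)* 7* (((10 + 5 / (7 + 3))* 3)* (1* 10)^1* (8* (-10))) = -249900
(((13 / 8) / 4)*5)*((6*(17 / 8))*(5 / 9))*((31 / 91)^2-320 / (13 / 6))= -519383575 / 244608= -2123.33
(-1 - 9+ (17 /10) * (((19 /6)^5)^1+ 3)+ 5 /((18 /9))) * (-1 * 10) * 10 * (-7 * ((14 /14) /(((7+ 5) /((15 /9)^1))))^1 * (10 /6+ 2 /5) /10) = 9093831803 /839808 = 10828.47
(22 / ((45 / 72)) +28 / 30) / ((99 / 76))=27.74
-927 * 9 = -8343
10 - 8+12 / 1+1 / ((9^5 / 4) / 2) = 826694 / 59049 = 14.00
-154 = -154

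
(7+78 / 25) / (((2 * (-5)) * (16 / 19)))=-4807 / 4000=-1.20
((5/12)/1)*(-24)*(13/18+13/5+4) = -659/9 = -73.22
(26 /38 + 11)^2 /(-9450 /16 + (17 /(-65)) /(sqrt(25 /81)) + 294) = -1154400 /2512199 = -0.46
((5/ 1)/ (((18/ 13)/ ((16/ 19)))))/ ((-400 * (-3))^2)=0.00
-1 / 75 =-0.01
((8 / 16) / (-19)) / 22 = -1 / 836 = -0.00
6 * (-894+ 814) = -480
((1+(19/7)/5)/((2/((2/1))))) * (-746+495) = -13554/35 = -387.26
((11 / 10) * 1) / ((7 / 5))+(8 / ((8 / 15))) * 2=431 / 14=30.79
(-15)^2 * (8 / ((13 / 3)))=5400 / 13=415.38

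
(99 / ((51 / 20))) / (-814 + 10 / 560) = -36960 / 774911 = -0.05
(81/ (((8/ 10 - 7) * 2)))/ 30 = -27/ 124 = -0.22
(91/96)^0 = 1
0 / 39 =0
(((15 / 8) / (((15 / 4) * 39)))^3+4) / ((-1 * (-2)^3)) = 1898209 / 3796416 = 0.50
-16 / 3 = -5.33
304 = 304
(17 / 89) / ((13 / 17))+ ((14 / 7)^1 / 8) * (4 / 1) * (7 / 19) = 13590 / 21983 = 0.62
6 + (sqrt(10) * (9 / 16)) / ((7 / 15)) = 135 * sqrt(10) / 112 + 6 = 9.81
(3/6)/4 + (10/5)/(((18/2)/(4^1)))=73/72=1.01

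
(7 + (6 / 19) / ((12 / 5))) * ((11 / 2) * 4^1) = 2981 / 19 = 156.89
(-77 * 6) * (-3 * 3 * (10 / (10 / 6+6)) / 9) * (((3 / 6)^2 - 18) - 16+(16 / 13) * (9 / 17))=-101382435 / 5083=-19945.39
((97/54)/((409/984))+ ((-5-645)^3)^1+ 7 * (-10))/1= -1010894866762/3681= -274625065.68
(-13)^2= 169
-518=-518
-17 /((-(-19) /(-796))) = 13532 /19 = 712.21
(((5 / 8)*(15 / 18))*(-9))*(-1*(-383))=-28725 / 16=-1795.31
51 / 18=17 / 6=2.83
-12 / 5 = -2.40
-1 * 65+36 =-29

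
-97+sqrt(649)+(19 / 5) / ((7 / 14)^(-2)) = -1921 / 20+sqrt(649) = -70.57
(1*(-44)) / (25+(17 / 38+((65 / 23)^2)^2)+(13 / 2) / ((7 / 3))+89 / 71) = -116271696772 / 246482939597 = -0.47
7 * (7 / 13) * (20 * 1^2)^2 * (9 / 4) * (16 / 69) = 235200 / 299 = 786.62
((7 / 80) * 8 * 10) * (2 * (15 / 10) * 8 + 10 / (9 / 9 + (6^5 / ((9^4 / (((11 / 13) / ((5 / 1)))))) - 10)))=2471574 / 15443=160.04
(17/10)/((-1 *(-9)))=0.19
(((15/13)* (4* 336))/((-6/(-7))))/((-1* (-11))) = 23520/143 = 164.48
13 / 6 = 2.17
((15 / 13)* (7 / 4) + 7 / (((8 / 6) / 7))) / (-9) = -56 / 13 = -4.31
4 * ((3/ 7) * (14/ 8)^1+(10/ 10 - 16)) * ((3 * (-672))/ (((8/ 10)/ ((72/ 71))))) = 10342080/ 71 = 145663.10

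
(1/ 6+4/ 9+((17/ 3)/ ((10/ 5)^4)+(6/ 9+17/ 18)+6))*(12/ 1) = 1235/ 12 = 102.92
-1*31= -31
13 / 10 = 1.30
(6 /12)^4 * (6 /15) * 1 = 0.02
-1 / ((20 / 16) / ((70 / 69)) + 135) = -0.01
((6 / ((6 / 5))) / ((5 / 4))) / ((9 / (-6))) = -8 / 3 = -2.67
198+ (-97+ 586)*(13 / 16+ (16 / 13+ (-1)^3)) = 147297 / 208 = 708.16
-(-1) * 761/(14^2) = 761/196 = 3.88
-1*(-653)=653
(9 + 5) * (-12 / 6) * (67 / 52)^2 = -31423 / 676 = -46.48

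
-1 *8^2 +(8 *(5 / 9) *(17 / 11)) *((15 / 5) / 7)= -14104 / 231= -61.06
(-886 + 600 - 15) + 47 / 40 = -11993 / 40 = -299.82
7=7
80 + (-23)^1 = 57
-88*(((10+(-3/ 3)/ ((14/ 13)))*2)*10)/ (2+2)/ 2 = -13970/ 7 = -1995.71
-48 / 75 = -16 / 25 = -0.64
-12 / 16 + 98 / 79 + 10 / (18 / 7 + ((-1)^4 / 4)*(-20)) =-19485 / 5372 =-3.63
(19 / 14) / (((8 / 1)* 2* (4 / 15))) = 285 / 896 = 0.32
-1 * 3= -3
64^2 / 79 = 4096 / 79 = 51.85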